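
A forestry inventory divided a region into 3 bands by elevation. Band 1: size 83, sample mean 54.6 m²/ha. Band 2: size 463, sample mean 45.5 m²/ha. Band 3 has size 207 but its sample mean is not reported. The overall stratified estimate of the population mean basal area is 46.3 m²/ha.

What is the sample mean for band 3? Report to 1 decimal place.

Σ Nₕx̄ₕ = N·μ, so 207·x̄_3 = 753·46.3 − (83·54.6 + 463·45.5).
= 34863.9 − 25598.3 = 9265.6.
x̄_3 = 9265.6 / 207 = 44.761... → 44.8.

44.8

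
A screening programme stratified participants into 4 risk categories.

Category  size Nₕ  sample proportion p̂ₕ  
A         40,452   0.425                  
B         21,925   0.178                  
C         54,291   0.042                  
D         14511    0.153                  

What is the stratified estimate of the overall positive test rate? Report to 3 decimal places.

0.195

Wₕ = Nₕ/N with N = 131179: 0.3084, 0.1671, 0.4139, 0.1106.
p̂_st = 0.3084·0.425 + 0.1671·0.178 + 0.4139·0.042 + 0.1106·0.153 ≈ 0.19512... → 0.195.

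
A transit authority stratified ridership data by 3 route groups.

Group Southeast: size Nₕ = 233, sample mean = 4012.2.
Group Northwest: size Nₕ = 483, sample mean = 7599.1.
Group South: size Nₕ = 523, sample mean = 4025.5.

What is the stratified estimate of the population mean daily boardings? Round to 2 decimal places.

N = 1239; weights Wₕ = Nₕ/N = (0.1881, 0.3898, 0.4221).
x̄_st = Σ Wₕ·x̄ₕ = 0.1881·4012.2 + 0.3898·7599.1 + 0.4221·4025.5 ≈ 5416.0972...
→ 5416.10.

5416.10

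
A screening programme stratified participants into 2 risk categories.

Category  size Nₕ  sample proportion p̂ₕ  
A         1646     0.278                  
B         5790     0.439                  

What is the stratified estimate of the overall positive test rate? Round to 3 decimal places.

N = 1646 + 5790 = 7436.
Overall proportion = Σ (Nₕ/N)·p̂ₕ.
Σ Nₕp̂ₕ = 457.588 + 2541.81 = 2999.398.
2999.398 / 7436 = 0.40336... → 0.403.

0.403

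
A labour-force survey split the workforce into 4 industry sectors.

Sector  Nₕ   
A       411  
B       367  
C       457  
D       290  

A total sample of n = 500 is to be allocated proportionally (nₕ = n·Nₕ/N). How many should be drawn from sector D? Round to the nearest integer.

N = 411 + 367 + 457 + 290 = 1525.
n_D = 500·290/1525 = 95.082... → 95.

95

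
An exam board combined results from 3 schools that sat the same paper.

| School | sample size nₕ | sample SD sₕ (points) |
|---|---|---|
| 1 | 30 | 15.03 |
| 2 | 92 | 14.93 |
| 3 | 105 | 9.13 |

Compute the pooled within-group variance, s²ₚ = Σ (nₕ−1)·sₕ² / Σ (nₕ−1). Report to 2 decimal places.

Degrees of freedom: 29 + 91 + 104 = 224.
Σ(nₕ−1)sₕ² = 29·225.9009 + 91·222.9049 + 104·83.3569 = 35504.5896.
s²ₚ = 35504.5896 / 224 = 158.5026... → 158.50.

158.50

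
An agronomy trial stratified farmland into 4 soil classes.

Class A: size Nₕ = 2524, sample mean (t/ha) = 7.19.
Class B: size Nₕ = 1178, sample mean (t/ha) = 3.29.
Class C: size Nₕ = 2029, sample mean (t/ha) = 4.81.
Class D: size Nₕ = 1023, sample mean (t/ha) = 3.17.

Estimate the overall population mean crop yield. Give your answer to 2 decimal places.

5.19

N = 6754; weights Wₕ = Nₕ/N = (0.3737, 0.1744, 0.3004, 0.1515).
x̄_st = Σ Wₕ·x̄ₕ = 0.3737·7.19 + 0.1744·3.29 + 0.3004·4.81 + 0.1515·3.17 ≈ 5.1859...
→ 5.19.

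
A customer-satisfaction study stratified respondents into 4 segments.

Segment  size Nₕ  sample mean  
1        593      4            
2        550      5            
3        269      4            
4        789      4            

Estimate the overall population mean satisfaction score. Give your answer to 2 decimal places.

4.25

x̄_st = (Σ Nₕx̄ₕ) / (Σ Nₕ) = (593·4 + 550·5 + 269·4 + 789·4) / 2201
= 9354 / 2201 = 4.2499... → 4.25.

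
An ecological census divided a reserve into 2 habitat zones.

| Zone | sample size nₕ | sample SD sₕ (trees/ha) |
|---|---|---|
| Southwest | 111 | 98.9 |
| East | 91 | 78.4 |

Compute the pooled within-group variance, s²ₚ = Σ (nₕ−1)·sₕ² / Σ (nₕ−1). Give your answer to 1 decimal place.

Degrees of freedom: 110 + 90 = 200.
Σ(nₕ−1)sₕ² = 110·9781.21 + 90·6146.56 = 1629123.5.
s²ₚ = 1629123.5 / 200 = 8145.618... → 8145.6.

8145.6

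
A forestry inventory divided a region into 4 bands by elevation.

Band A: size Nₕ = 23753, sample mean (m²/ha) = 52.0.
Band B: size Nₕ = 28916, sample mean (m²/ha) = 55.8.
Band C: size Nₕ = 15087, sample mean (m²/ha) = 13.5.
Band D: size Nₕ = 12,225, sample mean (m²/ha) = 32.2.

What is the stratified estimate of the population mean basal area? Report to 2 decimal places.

N = 79981; weights Wₕ = Nₕ/N = (0.2970, 0.3615, 0.1886, 0.1528).
x̄_st = Σ Wₕ·x̄ₕ = 0.2970·52.0 + 0.3615·55.8 + 0.1886·13.5 + 0.1528·32.2 ≈ 43.0851...
→ 43.09.

43.09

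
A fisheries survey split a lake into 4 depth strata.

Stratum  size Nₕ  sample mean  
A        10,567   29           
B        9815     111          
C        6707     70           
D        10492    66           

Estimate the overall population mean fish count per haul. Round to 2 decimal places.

N = 10567 + 9815 + 6707 + 10492 = 37581.
Overall mean = Σ (Nₕ/N)·x̄ₕ — weight by population share, not a simple average.
Σ Nₕx̄ₕ = 10567·29 + 9815·111 + 6707·70 + 10492·66 = 306443 + 1089465 + 469490 + 692472 = 2557870.
Divide by N: 2557870 / 37581 = 68.0629... → 68.06.

68.06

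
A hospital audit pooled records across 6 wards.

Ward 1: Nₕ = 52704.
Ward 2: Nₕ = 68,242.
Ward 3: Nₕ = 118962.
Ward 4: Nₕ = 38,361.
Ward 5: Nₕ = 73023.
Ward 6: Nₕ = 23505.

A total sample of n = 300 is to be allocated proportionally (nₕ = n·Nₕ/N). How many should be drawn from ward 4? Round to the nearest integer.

N = 52704 + 68242 + 118962 + 38361 + 73023 + 23505 = 374797.
n_4 = 300·38361/374797 = 30.705... → 31.

31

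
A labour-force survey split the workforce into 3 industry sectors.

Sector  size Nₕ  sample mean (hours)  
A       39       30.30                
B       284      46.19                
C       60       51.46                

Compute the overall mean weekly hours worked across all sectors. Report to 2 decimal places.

N = 39 + 284 + 60 = 383.
Weight each subgroup mean by Nₕ/N and sum.
Σ Nₕx̄ₕ = 39·30.30 + 284·46.19 + 60·51.46 = 1181.7 + 13117.96 + 3087.6 = 17387.26.
Divide by N: 17387.26 / 383 = 45.3975... → 45.40.

45.40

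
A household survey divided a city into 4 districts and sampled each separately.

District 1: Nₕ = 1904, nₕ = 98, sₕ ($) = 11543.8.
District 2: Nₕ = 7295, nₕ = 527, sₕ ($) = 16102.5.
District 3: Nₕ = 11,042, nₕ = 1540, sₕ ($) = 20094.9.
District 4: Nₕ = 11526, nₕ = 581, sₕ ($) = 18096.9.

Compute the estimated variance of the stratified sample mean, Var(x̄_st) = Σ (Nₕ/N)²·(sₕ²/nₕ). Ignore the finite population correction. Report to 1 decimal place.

N = 31767; Wₕ = Nₕ/N.
district 1: (1904/31767)²·11543.8²/98 = 4884.8698
district 2: (7295/31767)²·16102.5²/527 = 25946.2254
district 3: (11042/31767)²·20094.9²/1540 = 31680.6481
district 4: (11526/31767)²·18096.9²/581 = 74205.6656
Sum = 136717.4090 → 136717.4.

136717.4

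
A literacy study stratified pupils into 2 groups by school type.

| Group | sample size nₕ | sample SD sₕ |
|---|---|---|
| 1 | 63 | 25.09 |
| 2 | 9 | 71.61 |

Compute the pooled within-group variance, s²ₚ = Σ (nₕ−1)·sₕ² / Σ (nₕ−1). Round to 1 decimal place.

1143.6

1: (63−1)·25.09² = 62·629.5081 = 39029.5022
2: (9−1)·71.61² = 8·5127.9921 = 41023.9368
Numerator = 80053.439; denominator = Σ(nₕ−1) = 70.
s²ₚ = 80053.439/70 = 1143.621... → 1143.6.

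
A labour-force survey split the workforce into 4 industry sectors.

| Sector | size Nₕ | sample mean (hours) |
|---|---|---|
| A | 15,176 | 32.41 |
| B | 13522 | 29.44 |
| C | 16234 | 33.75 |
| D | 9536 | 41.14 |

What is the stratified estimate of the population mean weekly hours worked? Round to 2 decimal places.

N = 54468; weights Wₕ = Nₕ/N = (0.2786, 0.2483, 0.2980, 0.1751).
x̄_st = Σ Wₕ·x̄ₕ = 0.2786·32.41 + 0.2483·29.44 + 0.2980·33.75 + 0.1751·41.14 ≈ 33.6005...
→ 33.60.

33.60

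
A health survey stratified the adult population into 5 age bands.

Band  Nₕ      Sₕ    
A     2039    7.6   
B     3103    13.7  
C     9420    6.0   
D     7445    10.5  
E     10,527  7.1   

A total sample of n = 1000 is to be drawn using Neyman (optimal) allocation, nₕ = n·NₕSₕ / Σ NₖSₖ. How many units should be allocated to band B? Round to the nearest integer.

159

Σ NₕSₕ = 2039·7.6 + 3103·13.7 + 9420·6.0 + 7445·10.5 + 10527·7.1 = 267441.7.
Share for B: 42511.1/267441.7 = 0.15895.
n_B = 1000 × 0.15895 = 158.955... → 159.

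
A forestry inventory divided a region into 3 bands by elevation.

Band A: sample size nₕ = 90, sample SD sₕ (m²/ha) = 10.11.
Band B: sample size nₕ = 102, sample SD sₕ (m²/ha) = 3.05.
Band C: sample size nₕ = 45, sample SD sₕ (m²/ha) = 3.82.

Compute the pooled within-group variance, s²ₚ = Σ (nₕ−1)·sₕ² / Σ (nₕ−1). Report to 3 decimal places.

45.635

A: (90−1)·10.11² = 89·102.2121 = 9096.8769
B: (102−1)·3.05² = 101·9.3025 = 939.5525
C: (45−1)·3.82² = 44·14.5924 = 642.0656
Numerator = 10678.495; denominator = Σ(nₕ−1) = 234.
s²ₚ = 10678.495/234 = 45.63459... → 45.635.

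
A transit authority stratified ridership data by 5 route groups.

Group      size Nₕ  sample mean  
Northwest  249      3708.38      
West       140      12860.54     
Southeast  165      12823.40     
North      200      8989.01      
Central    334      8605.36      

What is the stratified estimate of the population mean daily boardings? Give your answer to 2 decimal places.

8742.39

N = 1088; weights Wₕ = Nₕ/N = (0.2289, 0.1287, 0.1517, 0.1838, 0.3070).
x̄_st = Σ Wₕ·x̄ₕ = 0.2289·3708.38 + 0.1287·12860.54 + 0.1517·12823.40 + 0.1838·8989.01 + 0.3070·8605.36 ≈ 8742.3855...
→ 8742.39.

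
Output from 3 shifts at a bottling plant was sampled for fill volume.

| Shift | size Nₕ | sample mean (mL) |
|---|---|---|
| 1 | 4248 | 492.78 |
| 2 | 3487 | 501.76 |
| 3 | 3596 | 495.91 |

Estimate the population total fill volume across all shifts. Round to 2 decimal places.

5626258.92

Estimate total by summing Nₕ·x̄ₕ over strata.
4248·492.78 + 3487·501.76 + 3596·495.91 = 2093329.44 + 1749637.12 + 1783292.36 = 5626258.92.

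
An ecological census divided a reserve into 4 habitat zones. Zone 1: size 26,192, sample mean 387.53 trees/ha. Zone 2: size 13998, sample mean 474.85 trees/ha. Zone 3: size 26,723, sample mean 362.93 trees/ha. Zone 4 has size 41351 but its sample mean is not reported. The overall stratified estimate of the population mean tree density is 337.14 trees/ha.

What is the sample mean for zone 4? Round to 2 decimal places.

241.94

N = 26192 + 13998 + 26723 + 41351 = 108264.
Overall total = μ·N = 337.14·108264 = 36500124.96.
Subtract the known strata: 26192·387.53 + 13998·474.85 + 26723·362.93 = 26495714.45.
Remaining total for zone 4: 36500124.96 − 26495714.45 = 10004410.51.
Divide by its size: 10004410.51 / 41351 = 241.9388... → 241.94.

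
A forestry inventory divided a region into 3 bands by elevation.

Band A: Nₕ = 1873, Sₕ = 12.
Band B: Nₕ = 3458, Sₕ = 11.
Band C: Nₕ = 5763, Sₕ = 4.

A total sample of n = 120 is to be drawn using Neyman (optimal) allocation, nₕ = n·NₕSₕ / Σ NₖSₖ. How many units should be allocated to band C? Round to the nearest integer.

A: NₕSₕ = 1873·12 = 22476
B: NₕSₕ = 3458·11 = 38038
C: NₕSₕ = 5763·4 = 23052
Σ NₕSₕ = 83566.
n_C = 120·23052/83566 = 33.102... → 33.

33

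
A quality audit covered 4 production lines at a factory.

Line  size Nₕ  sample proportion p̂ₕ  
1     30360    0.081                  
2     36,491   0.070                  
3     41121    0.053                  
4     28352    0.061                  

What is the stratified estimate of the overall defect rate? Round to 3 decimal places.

0.065

Wₕ = Nₕ/N with N = 136324: 0.2227, 0.2677, 0.3016, 0.2080.
p̂_st = 0.2227·0.081 + 0.2677·0.070 + 0.3016·0.053 + 0.2080·0.061 ≈ 0.06545... → 0.065.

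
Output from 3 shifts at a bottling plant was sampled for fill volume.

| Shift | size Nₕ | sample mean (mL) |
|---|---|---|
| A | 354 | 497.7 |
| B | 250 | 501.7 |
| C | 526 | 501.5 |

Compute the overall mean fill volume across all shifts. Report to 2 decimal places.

500.35

N = 354 + 250 + 526 = 1130.
Weight each subgroup mean by Nₕ/N and sum.
Σ Nₕx̄ₕ = 354·497.7 + 250·501.7 + 526·501.5 = 176185.8 + 125425 + 263789 = 565399.8.
Divide by N: 565399.8 / 1130 = 500.3538... → 500.35.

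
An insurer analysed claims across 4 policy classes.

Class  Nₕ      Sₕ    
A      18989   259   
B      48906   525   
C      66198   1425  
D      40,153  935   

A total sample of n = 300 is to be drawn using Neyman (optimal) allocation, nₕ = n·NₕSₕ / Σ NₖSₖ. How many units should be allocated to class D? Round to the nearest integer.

69

A: NₕSₕ = 18989·259 = 4918151
B: NₕSₕ = 48906·525 = 25675650
C: NₕSₕ = 66198·1425 = 94332150
D: NₕSₕ = 40153·935 = 37543055
Σ NₕSₕ = 162469006.
n_D = 300·37543055/162469006 = 69.323... → 69.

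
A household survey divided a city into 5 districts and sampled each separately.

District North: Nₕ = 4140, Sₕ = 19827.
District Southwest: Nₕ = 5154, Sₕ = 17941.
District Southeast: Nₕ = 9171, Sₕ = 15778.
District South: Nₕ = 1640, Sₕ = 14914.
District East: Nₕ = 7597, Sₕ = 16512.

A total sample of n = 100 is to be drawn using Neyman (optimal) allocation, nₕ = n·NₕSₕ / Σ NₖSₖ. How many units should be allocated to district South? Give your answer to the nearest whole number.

5

Σ NₕSₕ = 4140·19827 + 5154·17941 + 9171·15778 + 1640·14914 + 7597·16512 = 469152356.
Share for South: 24458960/469152356 = 0.05213.
n_South = 100 × 0.05213 = 5.213... → 5.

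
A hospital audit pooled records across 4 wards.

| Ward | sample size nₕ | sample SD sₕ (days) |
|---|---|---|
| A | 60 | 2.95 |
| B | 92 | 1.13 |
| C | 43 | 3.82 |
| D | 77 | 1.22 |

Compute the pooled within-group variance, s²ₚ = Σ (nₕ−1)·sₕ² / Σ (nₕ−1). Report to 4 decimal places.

A: (60−1)·2.95² = 59·8.7025 = 513.4475
B: (92−1)·1.13² = 91·1.2769 = 116.1979
C: (43−1)·3.82² = 42·14.5924 = 612.8808
D: (77−1)·1.22² = 76·1.4884 = 113.1184
Numerator = 1355.6446; denominator = Σ(nₕ−1) = 268.
s²ₚ = 1355.6446/268 = 5.058375... → 5.0584.

5.0584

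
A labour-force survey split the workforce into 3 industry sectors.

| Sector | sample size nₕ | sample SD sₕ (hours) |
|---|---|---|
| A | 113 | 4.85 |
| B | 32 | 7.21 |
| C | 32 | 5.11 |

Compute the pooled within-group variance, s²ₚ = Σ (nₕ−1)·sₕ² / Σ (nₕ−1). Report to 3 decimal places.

29.055

Degrees of freedom: 112 + 31 + 31 = 174.
Σ(nₕ−1)sₕ² = 112·23.5225 + 31·51.9841 + 31·26.1121 = 5055.5022.
s²ₚ = 5055.5022 / 174 = 29.05461... → 29.055.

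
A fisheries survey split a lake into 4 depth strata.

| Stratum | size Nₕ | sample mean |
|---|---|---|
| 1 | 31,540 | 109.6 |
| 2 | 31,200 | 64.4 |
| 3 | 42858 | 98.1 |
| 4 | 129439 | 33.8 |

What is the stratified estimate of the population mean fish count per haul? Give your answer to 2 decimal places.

x̄_st = (Σ Nₕx̄ₕ) / (Σ Nₕ) = (31540·109.6 + 31200·64.4 + 42858·98.1 + 129439·33.8) / 235037
= 14045472 / 235037 = 59.7586... → 59.76.

59.76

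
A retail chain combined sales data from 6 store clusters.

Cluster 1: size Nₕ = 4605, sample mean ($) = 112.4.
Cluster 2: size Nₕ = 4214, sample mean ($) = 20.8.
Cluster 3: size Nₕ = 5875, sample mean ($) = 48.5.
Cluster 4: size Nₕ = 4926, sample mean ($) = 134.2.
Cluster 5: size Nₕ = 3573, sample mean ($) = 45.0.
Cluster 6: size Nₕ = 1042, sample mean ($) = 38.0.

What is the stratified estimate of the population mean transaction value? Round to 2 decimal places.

N = 24235; weights Wₕ = Nₕ/N = (0.1900, 0.1739, 0.2424, 0.2033, 0.1474, 0.0430).
x̄_st = Σ Wₕ·x̄ₕ = 0.1900·112.4 + 0.1739·20.8 + 0.2424·48.5 + 0.2033·134.2 + 0.1474·45.0 + 0.0430·38.0 ≈ 72.2773...
→ 72.28.

72.28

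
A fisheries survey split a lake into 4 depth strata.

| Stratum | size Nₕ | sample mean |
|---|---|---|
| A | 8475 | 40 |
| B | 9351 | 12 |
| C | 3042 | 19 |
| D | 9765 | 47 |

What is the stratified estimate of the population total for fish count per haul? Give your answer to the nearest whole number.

Estimate total by summing Nₕ·x̄ₕ over strata.
8475·40 + 9351·12 + 3042·19 + 9765·47 = 339000 + 112212 + 57798 + 458955 = 967965.

967965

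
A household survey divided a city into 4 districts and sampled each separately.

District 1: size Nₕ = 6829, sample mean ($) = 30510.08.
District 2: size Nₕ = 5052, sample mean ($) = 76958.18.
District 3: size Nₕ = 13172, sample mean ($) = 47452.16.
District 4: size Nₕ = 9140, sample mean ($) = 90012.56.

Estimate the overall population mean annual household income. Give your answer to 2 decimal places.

59804.66

N = 6829 + 5052 + 13172 + 9140 = 34193.
Weight each subgroup mean by Nₕ/N and sum.
Σ Nₕx̄ₕ = 6829·30510.08 + 5052·76958.18 + 13172·47452.16 + 9140·90012.56 = 208353336.32 + 388792725.36 + 625039851.52 + 822714798.4 = 2044900711.6.
Divide by N: 2044900711.6 / 34193 = 59804.6592... → 59804.66.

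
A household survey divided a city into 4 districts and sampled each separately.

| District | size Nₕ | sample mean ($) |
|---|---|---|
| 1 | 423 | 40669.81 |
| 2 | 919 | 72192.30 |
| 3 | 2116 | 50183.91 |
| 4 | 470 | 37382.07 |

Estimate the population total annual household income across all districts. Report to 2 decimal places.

1: 423·40669.81 = 17203329.63
2: 919·72192.30 = 66344723.7
3: 2116·50183.91 = 106189153.56
4: 470·37382.07 = 17569572.9
τ̂ = Σ Nₕx̄ₕ = 207306779.79.

207306779.79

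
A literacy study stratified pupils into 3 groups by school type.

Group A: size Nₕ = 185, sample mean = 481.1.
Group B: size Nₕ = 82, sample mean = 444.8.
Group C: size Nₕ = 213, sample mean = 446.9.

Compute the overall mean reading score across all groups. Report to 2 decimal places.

x̄_st = (Σ Nₕx̄ₕ) / (Σ Nₕ) = (185·481.1 + 82·444.8 + 213·446.9) / 480
= 220666.8 / 480 = 459.7225 → 459.72.

459.72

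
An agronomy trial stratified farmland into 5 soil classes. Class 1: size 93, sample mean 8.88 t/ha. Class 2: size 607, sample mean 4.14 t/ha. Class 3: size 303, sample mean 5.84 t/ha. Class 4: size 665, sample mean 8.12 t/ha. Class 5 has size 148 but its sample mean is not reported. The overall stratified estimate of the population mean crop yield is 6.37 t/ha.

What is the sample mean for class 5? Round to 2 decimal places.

7.16

Σ Nₕx̄ₕ = N·μ, so 148·x̄_5 = 1816·6.37 − (93·8.88 + 607·4.14 + 303·5.84 + 665·8.12).
= 11567.92 − 10508.14 = 1059.78.
x̄_5 = 1059.78 / 148 = 7.1607... → 7.16.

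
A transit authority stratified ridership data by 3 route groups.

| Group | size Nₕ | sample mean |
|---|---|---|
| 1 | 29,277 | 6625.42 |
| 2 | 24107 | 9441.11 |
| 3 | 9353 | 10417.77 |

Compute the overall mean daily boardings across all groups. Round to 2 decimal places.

8272.74

N = 62737; weights Wₕ = Nₕ/N = (0.4667, 0.3843, 0.1491).
x̄_st = Σ Wₕ·x̄ₕ = 0.4667·6625.42 + 0.3843·9441.11 + 0.1491·10417.77 ≈ 8272.7364...
→ 8272.74.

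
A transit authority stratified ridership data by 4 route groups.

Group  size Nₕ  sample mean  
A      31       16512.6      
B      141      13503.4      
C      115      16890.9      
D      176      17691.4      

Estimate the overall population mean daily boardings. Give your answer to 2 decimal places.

16138.25

N = 463; weights Wₕ = Nₕ/N = (0.0670, 0.3045, 0.2484, 0.3801).
x̄_st = Σ Wₕ·x̄ₕ = 0.0670·16512.6 + 0.3045·13503.4 + 0.2484·16890.9 + 0.3801·17691.4 ≈ 16138.2503...
→ 16138.25.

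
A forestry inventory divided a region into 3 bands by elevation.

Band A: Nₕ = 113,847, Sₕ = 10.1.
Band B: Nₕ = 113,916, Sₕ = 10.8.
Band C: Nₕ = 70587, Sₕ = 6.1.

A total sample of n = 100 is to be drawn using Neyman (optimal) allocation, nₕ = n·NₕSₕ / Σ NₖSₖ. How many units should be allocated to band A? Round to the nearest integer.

41

A: NₕSₕ = 113847·10.1 = 1149854.7
B: NₕSₕ = 113916·10.8 = 1230292.8
C: NₕSₕ = 70587·6.1 = 430580.7
Σ NₕSₕ = 2810728.2.
n_A = 100·1149854.7/2810728.2 = 40.909... → 41.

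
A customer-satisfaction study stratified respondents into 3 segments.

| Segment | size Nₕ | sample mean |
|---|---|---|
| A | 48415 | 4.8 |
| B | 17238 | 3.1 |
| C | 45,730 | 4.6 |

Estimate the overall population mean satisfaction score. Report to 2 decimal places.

4.45

x̄_st = (Σ Nₕx̄ₕ) / (Σ Nₕ) = (48415·4.8 + 17238·3.1 + 45730·4.6) / 111383
= 496187.8 / 111383 = 4.4548... → 4.45.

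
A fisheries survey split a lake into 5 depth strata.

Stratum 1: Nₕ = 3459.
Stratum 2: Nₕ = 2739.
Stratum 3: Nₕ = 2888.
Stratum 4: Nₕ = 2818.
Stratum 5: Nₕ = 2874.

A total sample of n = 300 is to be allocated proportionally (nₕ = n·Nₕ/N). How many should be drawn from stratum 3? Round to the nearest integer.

59

Share of stratum 3 = 2888/14778 = 0.19543.
Allocate 300 × 0.19543 = 58.628... → 59.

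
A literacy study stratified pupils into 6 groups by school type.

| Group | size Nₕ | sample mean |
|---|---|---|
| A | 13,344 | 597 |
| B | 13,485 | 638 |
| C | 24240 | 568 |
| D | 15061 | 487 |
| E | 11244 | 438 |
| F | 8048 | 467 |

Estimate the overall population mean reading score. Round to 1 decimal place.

542.7

N = 85422; weights Wₕ = Nₕ/N = (0.1562, 0.1579, 0.2838, 0.1763, 0.1316, 0.0942).
x̄_st = Σ Wₕ·x̄ₕ = 0.1562·597 + 0.1579·638 + 0.2838·568 + 0.1763·487 + 0.1316·438 + 0.0942·467 ≈ 542.672...
→ 542.7.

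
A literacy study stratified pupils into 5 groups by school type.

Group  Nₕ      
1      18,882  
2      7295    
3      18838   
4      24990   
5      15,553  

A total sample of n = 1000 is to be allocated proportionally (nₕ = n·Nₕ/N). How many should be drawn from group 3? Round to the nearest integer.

Share of group 3 = 18838/85558 = 0.22018.
Allocate 1000 × 0.22018 = 220.178... → 220.

220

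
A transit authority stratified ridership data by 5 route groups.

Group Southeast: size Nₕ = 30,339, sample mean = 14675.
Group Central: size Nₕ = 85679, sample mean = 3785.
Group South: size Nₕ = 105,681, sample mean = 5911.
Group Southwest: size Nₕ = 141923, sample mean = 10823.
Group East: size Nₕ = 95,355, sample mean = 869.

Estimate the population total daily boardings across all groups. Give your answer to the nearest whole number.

Southeast: 30339·14675 = 445224825
Central: 85679·3785 = 324295015
South: 105681·5911 = 624680391
Southwest: 141923·10823 = 1536032629
East: 95355·869 = 82863495
τ̂ = Σ Nₕx̄ₕ = 3013096355.

3013096355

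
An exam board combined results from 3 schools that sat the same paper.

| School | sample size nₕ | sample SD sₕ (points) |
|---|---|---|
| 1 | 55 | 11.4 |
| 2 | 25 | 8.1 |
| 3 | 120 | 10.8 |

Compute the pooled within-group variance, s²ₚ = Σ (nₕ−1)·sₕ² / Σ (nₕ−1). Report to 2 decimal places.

1: (55−1)·11.4² = 54·129.96 = 7017.84
2: (25−1)·8.1² = 24·65.61 = 1574.64
3: (120−1)·10.8² = 119·116.64 = 13880.16
Numerator = 22472.64; denominator = Σ(nₕ−1) = 197.
s²ₚ = 22472.64/197 = 114.0743... → 114.07.

114.07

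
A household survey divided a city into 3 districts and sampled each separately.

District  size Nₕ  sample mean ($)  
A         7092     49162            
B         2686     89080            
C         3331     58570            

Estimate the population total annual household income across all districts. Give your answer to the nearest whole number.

783022454

Population total = Σ Nₕ·x̄ₕ (each stratum's size times its mean).
7092·49162 + 2686·89080 + 3331·58570 = 348656904 + 239268880 + 195096670 = 783022454.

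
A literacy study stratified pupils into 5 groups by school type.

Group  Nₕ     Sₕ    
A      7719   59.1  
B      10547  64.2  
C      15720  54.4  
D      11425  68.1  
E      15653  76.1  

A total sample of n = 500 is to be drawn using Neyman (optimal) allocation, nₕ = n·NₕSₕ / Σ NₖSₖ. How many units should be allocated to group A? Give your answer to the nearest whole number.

Σ NₕSₕ = 7719·59.1 + 10547·64.2 + 15720·54.4 + 11425·68.1 + 15653·76.1 = 3957714.1.
Share for A: 456192.9/3957714.1 = 0.11527.
n_A = 500 × 0.11527 = 57.633... → 58.

58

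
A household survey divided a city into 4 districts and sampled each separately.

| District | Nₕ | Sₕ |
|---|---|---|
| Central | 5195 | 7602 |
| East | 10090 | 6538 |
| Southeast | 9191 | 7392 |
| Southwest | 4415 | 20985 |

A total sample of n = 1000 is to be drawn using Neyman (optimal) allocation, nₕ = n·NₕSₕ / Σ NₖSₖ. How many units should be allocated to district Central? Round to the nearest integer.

148

Σ NₕSₕ = 5195·7602 + 10090·6538 + 9191·7392 + 4415·20985 = 266049457.
Share for Central: 39492390/266049457 = 0.14844.
n_Central = 1000 × 0.14844 = 148.440... → 148.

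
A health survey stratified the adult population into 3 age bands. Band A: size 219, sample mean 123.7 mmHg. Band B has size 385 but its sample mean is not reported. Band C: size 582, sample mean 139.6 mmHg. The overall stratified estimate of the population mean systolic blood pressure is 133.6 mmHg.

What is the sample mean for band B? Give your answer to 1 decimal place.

Σ Nₕx̄ₕ = N·μ, so 385·x̄_B = 1186·133.6 − (219·123.7 + 582·139.6).
= 158449.6 − 108337.5 = 50112.1.
x̄_B = 50112.1 / 385 = 130.161... → 130.2.

130.2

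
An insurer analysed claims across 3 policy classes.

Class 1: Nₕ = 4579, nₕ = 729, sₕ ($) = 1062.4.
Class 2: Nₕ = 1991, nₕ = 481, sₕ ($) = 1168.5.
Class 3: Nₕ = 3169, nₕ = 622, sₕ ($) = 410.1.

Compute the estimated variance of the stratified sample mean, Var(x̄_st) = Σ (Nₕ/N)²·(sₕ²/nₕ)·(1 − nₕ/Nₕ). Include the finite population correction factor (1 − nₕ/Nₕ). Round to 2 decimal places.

N = 9739; Wₕ = Nₕ/N.
class 1: (4579/9739)²·1062.4²/729·(1 − 729/4579) = 287.77379
class 2: (1991/9739)²·1168.5²/481·(1 − 481/1991) = 89.97707
class 3: (3169/9739)²·410.1²/622·(1 − 622/3169) = 23.00973
Sum = 400.76059 → 400.76.

400.76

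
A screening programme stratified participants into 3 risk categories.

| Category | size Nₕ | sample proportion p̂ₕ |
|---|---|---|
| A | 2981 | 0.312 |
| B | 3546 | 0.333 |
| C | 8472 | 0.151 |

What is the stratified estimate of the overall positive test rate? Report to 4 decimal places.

0.2260

Wₕ = Nₕ/N with N = 14999: 0.1987, 0.2364, 0.5648.
p̂_st = 0.1987·0.312 + 0.2364·0.333 + 0.5648·0.151 ≈ 0.226026... → 0.2260.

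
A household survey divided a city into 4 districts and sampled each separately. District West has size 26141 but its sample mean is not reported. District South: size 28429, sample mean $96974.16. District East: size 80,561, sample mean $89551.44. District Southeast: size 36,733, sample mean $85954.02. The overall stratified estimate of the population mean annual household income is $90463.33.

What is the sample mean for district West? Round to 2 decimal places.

92529.31

N = 26141 + 28429 + 80561 + 36733 = 171864.
Overall total = μ·N = 90463.33·171864 = 15547389747.12.
Subtract the known strata: 28429·96974.16 + 80561·89551.44 + 36733·85954.02 = 13128580969.14.
Remaining total for district West: 15547389747.12 − 13128580969.14 = 2418808777.98.
Divide by its size: 2418808777.98 / 26141 = 92529.3133... → 92529.31.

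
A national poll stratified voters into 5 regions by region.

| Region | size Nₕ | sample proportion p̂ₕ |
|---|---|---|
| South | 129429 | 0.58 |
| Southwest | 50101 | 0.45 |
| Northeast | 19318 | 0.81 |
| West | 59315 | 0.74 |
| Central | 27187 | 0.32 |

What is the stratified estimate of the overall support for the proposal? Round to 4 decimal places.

0.5812

N = 129429 + 50101 + 19318 + 59315 + 27187 = 285350.
Overall proportion = Σ (Nₕ/N)·p̂ₕ.
Σ Nₕp̂ₕ = 75068.82 + 22545.45 + 15647.58 + 43893.1 + 8699.84 = 165854.79.
165854.79 / 285350 = 0.581233... → 0.5812.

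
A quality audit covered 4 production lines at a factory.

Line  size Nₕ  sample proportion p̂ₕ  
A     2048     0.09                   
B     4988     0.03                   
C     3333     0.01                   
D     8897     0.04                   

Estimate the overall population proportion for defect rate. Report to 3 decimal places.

Wₕ = Nₕ/N with N = 19266: 0.1063, 0.2589, 0.1730, 0.4618.
p̂_st = 0.1063·0.09 + 0.2589·0.03 + 0.1730·0.01 + 0.4618·0.04 ≈ 0.03754... → 0.038.

0.038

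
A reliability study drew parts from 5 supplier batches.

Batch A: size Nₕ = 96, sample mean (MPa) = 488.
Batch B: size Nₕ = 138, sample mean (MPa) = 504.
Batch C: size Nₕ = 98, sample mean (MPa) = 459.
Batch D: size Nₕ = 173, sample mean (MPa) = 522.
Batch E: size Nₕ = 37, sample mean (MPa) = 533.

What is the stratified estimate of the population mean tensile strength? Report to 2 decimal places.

N = 96 + 138 + 98 + 173 + 37 = 542.
Weight each subgroup mean by Nₕ/N and sum.
Σ Nₕx̄ₕ = 96·488 + 138·504 + 98·459 + 173·522 + 37·533 = 46848 + 69552 + 44982 + 90306 + 19721 = 271409.
Divide by N: 271409 / 542 = 500.7546... → 500.75.

500.75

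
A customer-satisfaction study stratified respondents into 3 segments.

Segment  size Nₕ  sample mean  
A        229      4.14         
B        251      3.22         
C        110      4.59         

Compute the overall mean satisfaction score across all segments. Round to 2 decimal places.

N = 229 + 251 + 110 = 590.
The stratified mean weights each stratum mean by its population share Nₕ/N.
Σ Nₕx̄ₕ = 229·4.14 + 251·3.22 + 110·4.59 = 948.06 + 808.22 + 504.9 = 2261.18.
Divide by N: 2261.18 / 590 = 3.8325... → 3.83.

3.83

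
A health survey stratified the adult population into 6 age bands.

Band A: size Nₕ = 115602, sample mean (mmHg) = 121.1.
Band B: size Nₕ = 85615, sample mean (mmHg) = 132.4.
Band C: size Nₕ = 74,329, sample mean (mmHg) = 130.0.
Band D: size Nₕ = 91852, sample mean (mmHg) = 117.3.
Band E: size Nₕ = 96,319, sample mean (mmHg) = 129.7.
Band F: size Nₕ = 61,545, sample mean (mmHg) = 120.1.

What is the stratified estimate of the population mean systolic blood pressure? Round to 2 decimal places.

125.00

N = 525262; weights Wₕ = Nₕ/N = (0.2201, 0.1630, 0.1415, 0.1749, 0.1834, 0.1172).
x̄_st = Σ Wₕ·x̄ₕ = 0.2201·121.1 + 0.1630·132.4 + 0.1415·130.0 + 0.1749·117.3 + 0.1834·129.7 + 0.1172·120.1 ≈ 124.9966...
→ 125.00.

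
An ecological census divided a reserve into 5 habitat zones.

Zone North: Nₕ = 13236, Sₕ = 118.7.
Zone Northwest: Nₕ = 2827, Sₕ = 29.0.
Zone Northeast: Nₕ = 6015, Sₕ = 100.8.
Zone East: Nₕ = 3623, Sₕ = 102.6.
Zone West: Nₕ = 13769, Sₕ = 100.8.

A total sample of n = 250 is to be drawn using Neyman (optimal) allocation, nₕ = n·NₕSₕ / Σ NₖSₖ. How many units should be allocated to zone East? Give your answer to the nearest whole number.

23

Σ NₕSₕ = 13236·118.7 + 2827·29.0 + 6015·100.8 + 3623·102.6 + 13769·100.8 = 4019043.2.
Share for East: 371719.8/4019043.2 = 0.09249.
n_East = 250 × 0.09249 = 23.122... → 23.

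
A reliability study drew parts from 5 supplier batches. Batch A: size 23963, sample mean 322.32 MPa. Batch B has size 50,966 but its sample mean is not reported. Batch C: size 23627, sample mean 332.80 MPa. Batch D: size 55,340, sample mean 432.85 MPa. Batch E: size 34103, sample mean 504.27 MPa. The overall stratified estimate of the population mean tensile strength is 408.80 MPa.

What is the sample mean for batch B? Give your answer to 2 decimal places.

N = 23963 + 50966 + 23627 + 55340 + 34103 = 187999.
Overall total = μ·N = 408.80·187999 = 76853991.2.
Subtract the known strata: 23963·322.32 + 23627·332.80 + 55340·432.85 + 34103·504.27 = 56737858.57.
Remaining total for batch B: 76853991.2 − 56737858.57 = 20116132.63.
Divide by its size: 20116132.63 / 50966 = 394.6971... → 394.70.

394.70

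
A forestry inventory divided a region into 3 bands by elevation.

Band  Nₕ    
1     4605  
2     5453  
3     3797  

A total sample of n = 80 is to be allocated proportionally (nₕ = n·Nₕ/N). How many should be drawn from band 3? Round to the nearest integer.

22

Share of band 3 = 3797/13855 = 0.27405.
Allocate 80 × 0.27405 = 21.924... → 22.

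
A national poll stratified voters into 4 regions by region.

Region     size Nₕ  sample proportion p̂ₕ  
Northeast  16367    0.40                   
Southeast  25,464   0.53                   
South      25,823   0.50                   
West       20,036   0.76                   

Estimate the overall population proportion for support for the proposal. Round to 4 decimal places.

0.5495

N = 16367 + 25464 + 25823 + 20036 = 87690.
Overall proportion = Σ (Nₕ/N)·p̂ₕ.
Σ Nₕp̂ₕ = 6546.8 + 13495.92 + 12911.5 + 15227.36 = 48181.58.
48181.58 / 87690 = 0.549454... → 0.5495.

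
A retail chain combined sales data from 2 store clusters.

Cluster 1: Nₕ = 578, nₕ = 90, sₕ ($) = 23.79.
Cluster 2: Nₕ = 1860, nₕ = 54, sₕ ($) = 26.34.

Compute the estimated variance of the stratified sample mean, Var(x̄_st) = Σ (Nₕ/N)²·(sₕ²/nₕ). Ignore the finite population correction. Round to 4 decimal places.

N = 2438; Wₕ = Nₕ/N.
cluster 1: (578/2438)²·23.79²/90 = 0.3534554
cluster 2: (1860/2438)²·26.34²/54 = 7.4781861
Sum = 7.8316415 → 7.8316.

7.8316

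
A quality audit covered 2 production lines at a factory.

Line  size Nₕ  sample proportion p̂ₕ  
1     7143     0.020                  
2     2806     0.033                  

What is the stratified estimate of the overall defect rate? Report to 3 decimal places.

0.024

N = 7143 + 2806 = 9949.
Overall proportion = Σ (Nₕ/N)·p̂ₕ.
Σ Nₕp̂ₕ = 142.86 + 92.598 = 235.458.
235.458 / 9949 = 0.02367... → 0.024.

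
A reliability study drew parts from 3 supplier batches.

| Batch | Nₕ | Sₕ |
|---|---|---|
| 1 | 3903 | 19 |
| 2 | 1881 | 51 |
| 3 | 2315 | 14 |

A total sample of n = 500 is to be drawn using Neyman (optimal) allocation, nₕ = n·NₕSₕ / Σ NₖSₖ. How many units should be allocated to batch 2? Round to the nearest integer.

237

1: NₕSₕ = 3903·19 = 74157
2: NₕSₕ = 1881·51 = 95931
3: NₕSₕ = 2315·14 = 32410
Σ NₕSₕ = 202498.
n_2 = 500·95931/202498 = 236.869... → 237.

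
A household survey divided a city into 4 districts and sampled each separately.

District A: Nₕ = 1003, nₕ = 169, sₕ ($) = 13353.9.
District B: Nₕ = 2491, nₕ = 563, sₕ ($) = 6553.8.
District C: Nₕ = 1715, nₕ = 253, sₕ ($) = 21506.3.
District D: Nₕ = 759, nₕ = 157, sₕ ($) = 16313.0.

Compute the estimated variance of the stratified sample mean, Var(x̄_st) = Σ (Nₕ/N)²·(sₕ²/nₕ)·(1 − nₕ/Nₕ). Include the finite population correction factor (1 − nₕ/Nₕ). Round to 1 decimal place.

185509.8

N = 5968; Wₕ = Nₕ/N.
district A: (1003/5968)²·13353.9²/169·(1 − 169/1003) = 24782.1448
district B: (2491/5968)²·6553.8²/563·(1 − 563/2491) = 10287.2928
district C: (1715/5968)²·21506.3²/253·(1 − 253/1715) = 128695.9103
district D: (759/5968)²·16313.0²/157·(1 − 157/759) = 21744.4616
Sum = 185509.8095 → 185509.8.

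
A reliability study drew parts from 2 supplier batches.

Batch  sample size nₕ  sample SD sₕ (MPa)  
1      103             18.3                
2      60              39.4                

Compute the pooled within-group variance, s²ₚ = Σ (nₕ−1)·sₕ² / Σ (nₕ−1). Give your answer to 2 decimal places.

781.04

1: (103−1)·18.3² = 102·334.89 = 34158.78
2: (60−1)·39.4² = 59·1552.36 = 91589.24
Numerator = 125748.02; denominator = Σ(nₕ−1) = 161.
s²ₚ = 125748.02/161 = 781.0436... → 781.04.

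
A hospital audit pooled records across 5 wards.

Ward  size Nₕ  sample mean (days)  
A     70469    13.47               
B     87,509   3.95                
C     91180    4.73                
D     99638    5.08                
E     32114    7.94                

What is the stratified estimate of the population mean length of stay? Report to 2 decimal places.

N = 380910; weights Wₕ = Nₕ/N = (0.1850, 0.2297, 0.2394, 0.2616, 0.0843).
x̄_st = Σ Wₕ·x̄ₕ = 0.1850·13.47 + 0.2297·3.95 + 0.2394·4.73 + 0.2616·5.08 + 0.0843·7.94 ≈ 6.5299...
→ 6.53.

6.53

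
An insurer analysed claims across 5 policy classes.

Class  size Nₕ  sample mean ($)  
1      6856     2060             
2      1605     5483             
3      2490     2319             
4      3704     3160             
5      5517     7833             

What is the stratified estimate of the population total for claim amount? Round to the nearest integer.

83617186

Population total = Σ Nₕ·x̄ₕ (each stratum's size times its mean).
6856·2060 + 1605·5483 + 2490·2319 + 3704·3160 + 5517·7833 = 14123360 + 8800215 + 5774310 + 11704640 + 43214661 = 83617186.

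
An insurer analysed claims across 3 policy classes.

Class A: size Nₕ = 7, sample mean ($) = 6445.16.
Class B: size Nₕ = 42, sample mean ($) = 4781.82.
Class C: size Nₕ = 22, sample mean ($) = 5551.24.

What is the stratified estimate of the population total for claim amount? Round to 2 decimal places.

368079.84

A: 7·6445.16 = 45116.12
B: 42·4781.82 = 200836.44
C: 22·5551.24 = 122127.28
τ̂ = Σ Nₕx̄ₕ = 368079.84.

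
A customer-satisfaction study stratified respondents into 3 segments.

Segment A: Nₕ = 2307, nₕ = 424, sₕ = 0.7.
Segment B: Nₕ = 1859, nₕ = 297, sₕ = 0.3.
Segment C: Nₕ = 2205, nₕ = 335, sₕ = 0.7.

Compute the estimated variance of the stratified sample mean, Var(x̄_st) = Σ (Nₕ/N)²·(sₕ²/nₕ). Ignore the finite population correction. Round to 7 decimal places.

N = 6371; Wₕ = Nₕ/N.
segment A: (2307/6371)²·0.7²/424 = 0.0001515340
segment B: (1859/6371)²·0.3²/297 = 0.0000258006
segment C: (2205/6371)²·0.7²/335 = 0.0001752077
Sum = 0.0003525424 → 0.0003525.

0.0003525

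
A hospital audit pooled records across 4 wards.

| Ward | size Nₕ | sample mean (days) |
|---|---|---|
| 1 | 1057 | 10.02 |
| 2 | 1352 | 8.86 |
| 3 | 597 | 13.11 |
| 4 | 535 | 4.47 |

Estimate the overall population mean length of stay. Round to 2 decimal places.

9.26

N = 3541; weights Wₕ = Nₕ/N = (0.2985, 0.3818, 0.1686, 0.1511).
x̄_st = Σ Wₕ·x̄ₕ = 0.2985·10.02 + 0.3818·8.86 + 0.1686·13.11 + 0.1511·4.47 ≈ 9.2595...
→ 9.26.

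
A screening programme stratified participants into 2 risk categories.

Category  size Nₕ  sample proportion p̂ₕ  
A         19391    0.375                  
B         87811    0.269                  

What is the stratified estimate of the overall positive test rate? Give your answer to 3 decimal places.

0.288

Wₕ = Nₕ/N with N = 107202: 0.1809, 0.8191.
p̂_st = 0.1809·0.375 + 0.8191·0.269 ≈ 0.28817... → 0.288.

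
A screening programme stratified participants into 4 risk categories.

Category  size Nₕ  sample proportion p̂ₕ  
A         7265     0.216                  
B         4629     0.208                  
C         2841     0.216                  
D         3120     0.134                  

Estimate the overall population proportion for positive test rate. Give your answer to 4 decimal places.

0.1996

Wₕ = Nₕ/N with N = 17855: 0.4069, 0.2593, 0.1591, 0.1747.
p̂_st = 0.4069·0.216 + 0.2593·0.208 + 0.1591·0.216 + 0.1747·0.134 ≈ 0.199597... → 0.1996.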